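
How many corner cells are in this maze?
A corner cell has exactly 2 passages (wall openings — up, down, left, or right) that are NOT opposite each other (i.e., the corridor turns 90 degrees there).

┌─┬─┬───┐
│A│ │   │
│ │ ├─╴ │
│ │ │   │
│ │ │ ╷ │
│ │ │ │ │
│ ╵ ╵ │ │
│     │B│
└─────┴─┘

Counting corner cells (2 non-opposite passages):
Total corners: 4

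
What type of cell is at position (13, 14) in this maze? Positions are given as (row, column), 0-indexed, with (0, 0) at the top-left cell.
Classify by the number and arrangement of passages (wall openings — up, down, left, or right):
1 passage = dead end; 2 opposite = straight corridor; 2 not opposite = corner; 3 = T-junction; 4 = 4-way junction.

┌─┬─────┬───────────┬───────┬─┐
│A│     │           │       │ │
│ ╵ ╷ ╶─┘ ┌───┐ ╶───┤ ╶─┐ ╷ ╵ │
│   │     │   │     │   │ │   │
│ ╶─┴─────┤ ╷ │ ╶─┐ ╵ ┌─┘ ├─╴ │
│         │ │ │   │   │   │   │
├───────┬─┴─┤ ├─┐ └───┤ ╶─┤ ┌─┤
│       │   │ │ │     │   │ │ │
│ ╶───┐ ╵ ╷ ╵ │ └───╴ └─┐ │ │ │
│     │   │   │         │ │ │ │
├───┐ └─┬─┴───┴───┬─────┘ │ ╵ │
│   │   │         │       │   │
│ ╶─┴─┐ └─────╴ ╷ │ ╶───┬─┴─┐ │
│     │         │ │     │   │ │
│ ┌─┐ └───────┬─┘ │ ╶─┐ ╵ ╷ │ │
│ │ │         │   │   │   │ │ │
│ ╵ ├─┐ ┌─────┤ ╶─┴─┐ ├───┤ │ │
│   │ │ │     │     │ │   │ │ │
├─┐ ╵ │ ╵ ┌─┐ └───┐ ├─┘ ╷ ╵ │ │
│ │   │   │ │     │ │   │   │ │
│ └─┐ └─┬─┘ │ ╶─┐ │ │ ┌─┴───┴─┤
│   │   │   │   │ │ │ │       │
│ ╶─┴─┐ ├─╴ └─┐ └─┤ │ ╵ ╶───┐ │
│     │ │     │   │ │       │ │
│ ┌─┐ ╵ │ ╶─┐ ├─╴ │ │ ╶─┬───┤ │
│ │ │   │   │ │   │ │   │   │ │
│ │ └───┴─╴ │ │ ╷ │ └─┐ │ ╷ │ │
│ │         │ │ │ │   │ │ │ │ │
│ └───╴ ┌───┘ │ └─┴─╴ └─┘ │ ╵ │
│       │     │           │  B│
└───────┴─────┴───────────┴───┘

Checking cell at (13, 14):
Number of passages: 2
Cell type: straight corridor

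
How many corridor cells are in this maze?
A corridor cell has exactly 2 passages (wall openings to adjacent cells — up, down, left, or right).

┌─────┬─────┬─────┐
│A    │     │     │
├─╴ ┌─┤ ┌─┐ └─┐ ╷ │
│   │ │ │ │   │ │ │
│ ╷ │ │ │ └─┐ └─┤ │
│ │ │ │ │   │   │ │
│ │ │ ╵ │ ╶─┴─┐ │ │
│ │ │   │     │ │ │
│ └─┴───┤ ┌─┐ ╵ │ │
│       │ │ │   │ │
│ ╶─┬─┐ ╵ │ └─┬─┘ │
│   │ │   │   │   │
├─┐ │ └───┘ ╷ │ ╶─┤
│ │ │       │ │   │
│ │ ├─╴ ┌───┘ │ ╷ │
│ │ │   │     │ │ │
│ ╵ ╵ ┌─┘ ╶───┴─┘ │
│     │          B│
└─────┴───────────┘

Counting cells with exactly 2 passages:
Total corridor cells: 57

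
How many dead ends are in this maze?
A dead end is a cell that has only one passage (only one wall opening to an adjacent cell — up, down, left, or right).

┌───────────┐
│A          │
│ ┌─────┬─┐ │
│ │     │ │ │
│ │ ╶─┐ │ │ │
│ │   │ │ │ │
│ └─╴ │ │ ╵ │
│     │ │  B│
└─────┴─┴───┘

Checking each cell for number of passages:

Dead ends found at positions:
  (1, 4)
  (3, 3)
Total dead ends: 2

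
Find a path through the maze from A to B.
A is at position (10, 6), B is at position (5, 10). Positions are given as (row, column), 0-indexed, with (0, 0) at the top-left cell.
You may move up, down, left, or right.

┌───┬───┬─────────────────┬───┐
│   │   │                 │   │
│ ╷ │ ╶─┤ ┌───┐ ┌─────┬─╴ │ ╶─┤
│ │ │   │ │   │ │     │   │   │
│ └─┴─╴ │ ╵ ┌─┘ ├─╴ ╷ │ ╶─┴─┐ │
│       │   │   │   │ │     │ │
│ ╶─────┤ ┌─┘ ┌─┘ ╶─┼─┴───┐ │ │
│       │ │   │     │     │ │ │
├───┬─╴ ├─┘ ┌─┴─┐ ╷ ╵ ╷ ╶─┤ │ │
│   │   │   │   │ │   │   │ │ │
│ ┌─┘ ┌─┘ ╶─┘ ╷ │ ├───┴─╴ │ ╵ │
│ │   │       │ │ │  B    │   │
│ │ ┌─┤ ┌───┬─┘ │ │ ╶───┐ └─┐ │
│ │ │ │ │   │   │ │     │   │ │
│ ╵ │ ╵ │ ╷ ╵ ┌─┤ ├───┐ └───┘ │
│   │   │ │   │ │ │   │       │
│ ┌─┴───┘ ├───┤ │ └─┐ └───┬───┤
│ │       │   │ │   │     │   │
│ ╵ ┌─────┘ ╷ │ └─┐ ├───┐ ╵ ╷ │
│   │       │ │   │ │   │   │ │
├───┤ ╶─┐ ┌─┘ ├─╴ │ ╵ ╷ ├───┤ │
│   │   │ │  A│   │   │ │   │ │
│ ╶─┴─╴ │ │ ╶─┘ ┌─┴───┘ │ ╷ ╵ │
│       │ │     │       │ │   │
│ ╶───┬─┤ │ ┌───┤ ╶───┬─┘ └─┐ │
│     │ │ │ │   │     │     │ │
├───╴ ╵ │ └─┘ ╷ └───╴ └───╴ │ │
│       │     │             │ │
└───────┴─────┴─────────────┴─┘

Finding the shortest path from (10, 6) to (5, 10):
Path length: 47 steps
Directions: up → up → left → down → left → down → down → down → down → right → right → up → right → down → right → right → right → up → left → left → up → right → right → right → up → up → left → down → left → up → up → left → up → up → up → up → up → right → down → right → up → right → down → right → down → left → left

Solution:

┌───┬───┬─────────────────┬───┐
│   │   │                 │   │
│ ╷ │ ╶─┤ ┌───┐ ┌─────┬─╴ │ ╶─┤
│ │ │   │ │   │ │     │   │   │
│ └─┴─╴ │ ╵ ┌─┘ ├─╴ ╷ │ ╶─┴─┐ │
│       │   │   │   │ │     │ │
│ ╶─────┤ ┌─┘ ┌─┘ ╶─┼─┴───┐ │ │
│       │ │   │  ↱ ↓│↱ ↓  │ │ │
├───┬─╴ ├─┘ ┌─┴─┐ ╷ ╵ ╷ ╶─┤ │ │
│   │   │   │   │↑│↳ ↑│↳ ↓│ │ │
│ ┌─┘ ┌─┘ ╶─┘ ╷ │ ├───┴─╴ │ ╵ │
│ │   │       │ │↑│  B ← ↲│   │
│ │ ┌─┤ ┌───┬─┘ │ │ ╶───┐ └─┐ │
│ │ │ │ │   │   │↑│     │   │ │
│ ╵ │ ╵ │ ╷ ╵ ┌─┤ ├───┐ └───┘ │
│   │   │ │   │ │↑│   │       │
│ ┌─┴───┘ ├───┤ │ └─┐ └───┬───┤
│ │       │↓ ↰│ │↑ ↰│     │   │
│ ╵ ┌─────┘ ╷ │ └─┐ ├───┐ ╵ ╷ │
│   │    ↓ ↲│↑│   │↑│↓ ↰│   │ │
├───┤ ╶─┐ ┌─┘ ├─╴ │ ╵ ╷ ├───┤ │
│   │   │↓│  A│   │↑ ↲│↑│   │ │
│ ╶─┴─╴ │ │ ╶─┘ ┌─┴───┘ │ ╷ ╵ │
│       │↓│     │↱ → → ↑│ │   │
│ ╶───┬─┤ │ ┌───┤ ╶───┬─┘ └─┐ │
│     │ │↓│ │↱ ↓│↑ ← ↰│     │ │
├───╴ ╵ │ └─┘ ╷ └───╴ └───╴ │ │
│       │↳ → ↑│↳ → → ↑      │ │
└───────┴─────┴─────────────┴─┘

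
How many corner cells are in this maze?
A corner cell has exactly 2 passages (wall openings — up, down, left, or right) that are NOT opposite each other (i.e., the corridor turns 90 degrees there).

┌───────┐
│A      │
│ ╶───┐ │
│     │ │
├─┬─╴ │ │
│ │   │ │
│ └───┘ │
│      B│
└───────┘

Counting corner cells (2 non-opposite passages):
Total corners: 7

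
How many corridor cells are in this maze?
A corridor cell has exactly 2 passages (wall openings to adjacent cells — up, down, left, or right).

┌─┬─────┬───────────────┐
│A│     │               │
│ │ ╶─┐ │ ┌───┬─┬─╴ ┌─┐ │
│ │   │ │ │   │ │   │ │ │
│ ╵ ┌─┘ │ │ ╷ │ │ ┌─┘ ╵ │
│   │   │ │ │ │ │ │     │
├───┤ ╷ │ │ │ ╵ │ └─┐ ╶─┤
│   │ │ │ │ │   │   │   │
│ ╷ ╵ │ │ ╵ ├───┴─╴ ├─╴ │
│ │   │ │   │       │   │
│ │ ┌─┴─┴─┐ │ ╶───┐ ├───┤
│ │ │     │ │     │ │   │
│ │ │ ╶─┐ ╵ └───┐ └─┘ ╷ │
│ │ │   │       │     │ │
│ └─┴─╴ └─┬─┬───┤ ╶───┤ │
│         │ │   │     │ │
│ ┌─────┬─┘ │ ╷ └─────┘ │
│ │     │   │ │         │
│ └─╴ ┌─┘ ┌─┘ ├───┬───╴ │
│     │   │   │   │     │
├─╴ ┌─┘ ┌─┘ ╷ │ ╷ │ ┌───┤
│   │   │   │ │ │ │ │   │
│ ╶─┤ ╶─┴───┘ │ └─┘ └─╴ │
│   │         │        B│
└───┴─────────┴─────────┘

Counting cells with exactly 2 passages:
Total corridor cells: 109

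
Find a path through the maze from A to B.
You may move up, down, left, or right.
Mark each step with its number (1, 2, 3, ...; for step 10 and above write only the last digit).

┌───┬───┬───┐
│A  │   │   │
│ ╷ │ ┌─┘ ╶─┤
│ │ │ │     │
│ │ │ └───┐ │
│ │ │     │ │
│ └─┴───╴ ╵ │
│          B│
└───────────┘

Finding the shortest path through the maze:
Path length: 8 steps
Directions: down → down → down → right → right → right → right → right

Solution:

┌───┬───┬───┐
│A  │   │   │
│ ╷ │ ┌─┘ ╶─┤
│1│ │ │     │
│ │ │ └───┐ │
│2│ │     │ │
│ └─┴───╴ ╵ │
│3 4 5 6 7 B│
└───────────┘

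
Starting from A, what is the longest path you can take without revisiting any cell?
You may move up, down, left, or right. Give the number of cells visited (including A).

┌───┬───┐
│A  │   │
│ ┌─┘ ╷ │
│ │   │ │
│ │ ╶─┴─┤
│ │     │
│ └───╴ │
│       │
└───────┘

Finding longest simple path using DFS:
Start: (0, 0)
Longest path visits 15 cells
Path: A → down → down → down → right → right → right → up → left → left → up → right → up → right → down

Solution:

┌───┬───┐
│A  │↱ ↓│
│ ┌─┘ ╷ │
│↓│↱ ↑│B│
│ │ ╶─┴─┤
│↓│↑ ← ↰│
│ └───╴ │
│↳ → → ↑│
└───────┘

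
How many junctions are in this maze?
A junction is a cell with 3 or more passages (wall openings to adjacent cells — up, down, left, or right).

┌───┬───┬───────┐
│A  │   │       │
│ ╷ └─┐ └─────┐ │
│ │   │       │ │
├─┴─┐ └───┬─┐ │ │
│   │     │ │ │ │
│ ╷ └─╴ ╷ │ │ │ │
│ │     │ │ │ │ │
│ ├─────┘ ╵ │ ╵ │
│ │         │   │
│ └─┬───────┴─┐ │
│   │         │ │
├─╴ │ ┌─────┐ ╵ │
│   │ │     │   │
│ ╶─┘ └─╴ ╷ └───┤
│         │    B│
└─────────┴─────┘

Checking each cell for number of passages:

Junctions found (3+ passages):
  (2, 3): 3 passages
  (4, 4): 3 passages
  (4, 7): 3 passages
  (6, 4): 3 passages
  (7, 2): 3 passages
Total junctions: 5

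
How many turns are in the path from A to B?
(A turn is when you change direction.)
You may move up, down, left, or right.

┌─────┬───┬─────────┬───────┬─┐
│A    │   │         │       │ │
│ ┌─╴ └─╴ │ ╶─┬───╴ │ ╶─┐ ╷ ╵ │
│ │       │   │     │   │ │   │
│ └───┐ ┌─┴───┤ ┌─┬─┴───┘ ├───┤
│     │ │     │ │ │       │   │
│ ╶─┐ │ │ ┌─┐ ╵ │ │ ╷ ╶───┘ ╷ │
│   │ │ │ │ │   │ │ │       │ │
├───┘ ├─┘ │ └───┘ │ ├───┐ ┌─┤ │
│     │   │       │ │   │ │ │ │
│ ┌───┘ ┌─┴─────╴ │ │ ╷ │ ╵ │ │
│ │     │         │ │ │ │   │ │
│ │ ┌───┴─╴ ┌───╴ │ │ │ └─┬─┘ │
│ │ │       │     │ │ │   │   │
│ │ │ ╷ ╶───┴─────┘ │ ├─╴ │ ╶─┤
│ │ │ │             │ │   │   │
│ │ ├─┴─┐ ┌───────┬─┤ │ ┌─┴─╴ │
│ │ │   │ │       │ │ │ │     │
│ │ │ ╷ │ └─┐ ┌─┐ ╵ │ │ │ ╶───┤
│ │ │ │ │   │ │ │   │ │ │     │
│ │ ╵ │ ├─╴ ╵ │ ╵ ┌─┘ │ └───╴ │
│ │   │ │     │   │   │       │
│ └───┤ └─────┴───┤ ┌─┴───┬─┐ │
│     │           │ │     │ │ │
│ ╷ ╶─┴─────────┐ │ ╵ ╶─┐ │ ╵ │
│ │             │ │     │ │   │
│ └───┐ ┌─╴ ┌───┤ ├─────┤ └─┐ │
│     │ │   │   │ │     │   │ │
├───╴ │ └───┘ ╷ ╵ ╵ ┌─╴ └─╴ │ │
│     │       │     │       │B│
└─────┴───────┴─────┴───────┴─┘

Directions: down, down, right, right, down, down, left, left, down, down, down, down, down, down, down, right, down, right, right, down, down, right, right, right, up, right, down, right, right, up, right, right, down, right, right, up, left, up, up, left, left, down, left, up, up, right, up, up, up, up, up, up, right, down, down, right, down, left, down, down, down, right, right, right, down, down, down, down
Number of turns: 34

Solution:

┌─────┬───┬─────────┬───────┬─┐
│A    │   │         │       │ │
│ ┌─╴ └─╴ │ ╶─┬───╴ │ ╶─┐ ╷ ╵ │
│↓│       │   │     │   │ │   │
│ └───┐ ┌─┴───┤ ┌─┬─┴───┘ ├───┤
│↳ → ↓│ │     │ │ │       │   │
│ ╶─┐ │ │ ┌─┐ ╵ │ │ ╷ ╶───┘ ╷ │
│   │↓│ │ │ │   │ │ │       │ │
├───┘ ├─┘ │ └───┘ │ ├───┐ ┌─┤ │
│↓ ← ↲│   │       │ │↱ ↓│ │ │ │
│ ┌───┘ ┌─┴─────╴ │ │ ╷ │ ╵ │ │
│↓│     │         │ │↑│↓│   │ │
│ │ ┌───┴─╴ ┌───╴ │ │ │ └─┬─┘ │
│↓│ │       │     │ │↑│↳ ↓│   │
│ │ │ ╷ ╶───┴─────┘ │ ├─╴ │ ╶─┤
│↓│ │ │             │↑│↓ ↲│   │
│ │ ├─┴─┐ ┌───────┬─┤ │ ┌─┴─╴ │
│↓│ │   │ │       │ │↑│↓│     │
│ │ │ ╷ │ └─┐ ┌─┐ ╵ │ │ │ ╶───┤
│↓│ │ │ │   │ │ │   │↑│↓│     │
│ │ ╵ │ ├─╴ ╵ │ ╵ ┌─┘ │ └───╴ │
│↓│   │ │     │   │↱ ↑│↳ → → ↓│
│ └───┤ └─────┴───┤ ┌─┴───┬─┐ │
│↳ ↓  │           │↑│↓ ← ↰│ │↓│
│ ╷ ╶─┴─────────┐ │ ╵ ╶─┐ │ ╵ │
│ │↳ → ↓        │ │↑ ↲  │↑│  ↓│
│ └───┐ ┌─╴ ┌───┤ ├─────┤ └─┐ │
│     │↓│   │↱ ↓│ │↱ → ↓│↑ ↰│↓│
├───╴ │ └───┘ ╷ ╵ ╵ ┌─╴ └─╴ │ │
│     │↳ → → ↑│↳ → ↑│  ↳ → ↑│B│
└─────┴───────┴─────┴───────┴─┘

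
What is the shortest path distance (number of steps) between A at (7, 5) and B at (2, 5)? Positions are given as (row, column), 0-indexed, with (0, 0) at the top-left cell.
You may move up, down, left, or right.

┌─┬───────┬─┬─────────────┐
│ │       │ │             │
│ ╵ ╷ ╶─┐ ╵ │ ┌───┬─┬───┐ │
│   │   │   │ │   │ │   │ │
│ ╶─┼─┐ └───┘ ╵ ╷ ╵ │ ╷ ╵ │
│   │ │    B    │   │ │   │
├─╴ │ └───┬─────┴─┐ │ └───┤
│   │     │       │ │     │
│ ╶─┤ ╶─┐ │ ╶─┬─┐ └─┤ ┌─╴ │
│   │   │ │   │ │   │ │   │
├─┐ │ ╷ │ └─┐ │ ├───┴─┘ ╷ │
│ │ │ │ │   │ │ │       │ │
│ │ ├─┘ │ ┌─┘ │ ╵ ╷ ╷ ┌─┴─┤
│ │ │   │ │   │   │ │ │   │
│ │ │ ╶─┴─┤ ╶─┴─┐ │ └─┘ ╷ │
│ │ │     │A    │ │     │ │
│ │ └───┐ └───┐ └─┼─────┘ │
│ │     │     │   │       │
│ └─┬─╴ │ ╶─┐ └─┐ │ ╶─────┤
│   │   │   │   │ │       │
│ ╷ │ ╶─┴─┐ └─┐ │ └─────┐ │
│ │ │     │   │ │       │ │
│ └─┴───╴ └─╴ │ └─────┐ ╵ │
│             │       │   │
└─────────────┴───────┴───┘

Finding path from (7, 5) to (2, 5):
Path: (7,5) → (7,6) → (7,7) → (8,7) → (8,8) → (9,8) → (10,8) → (10,9) → (10,10) → (10,11) → (11,11) → (11,12) → (10,12) → (9,12) → (9,11) → (9,10) → (9,9) → (8,9) → (8,10) → (8,11) → (8,12) → (7,12) → (6,12) → (6,11) → (7,11) → (7,10) → (7,9) → (6,9) → (5,9) → (5,10) → (5,11) → (4,11) → (4,12) → (3,12) → (3,11) → (3,10) → (2,10) → (1,10) → (1,11) → (2,11) → (2,12) → (1,12) → (0,12) → (0,11) → (0,10) → (0,9) → (0,8) → (0,7) → (0,6) → (1,6) → (2,6) → (2,5)
Distance: 51 steps

Solution:

┌─┬───────┬─┬─────────────┐
│ │       │ │↓ ← ← ← ← ← ↰│
│ ╵ ╷ ╶─┐ ╵ │ ┌───┬─┬───┐ │
│   │   │   │↓│   │ │↱ ↓│↑│
│ ╶─┼─┐ └───┘ ╵ ╷ ╵ │ ╷ ╵ │
│   │ │    B ↲  │   │↑│↳ ↑│
├─╴ │ └───┬─────┴─┐ │ └───┤
│   │     │       │ │↑ ← ↰│
│ ╶─┤ ╶─┐ │ ╶─┬─┐ └─┤ ┌─╴ │
│   │   │ │   │ │   │ │↱ ↑│
├─┐ │ ╷ │ └─┐ │ ├───┴─┘ ╷ │
│ │ │ │ │   │ │ │  ↱ → ↑│ │
│ │ ├─┘ │ ┌─┘ │ ╵ ╷ ╷ ┌─┴─┤
│ │ │   │ │   │   │↑│ │↓ ↰│
│ │ │ ╶─┴─┤ ╶─┴─┐ │ └─┘ ╷ │
│ │ │     │A → ↓│ │↑ ← ↲│↑│
│ │ └───┐ └───┐ └─┼─────┘ │
│ │     │     │↳ ↓│↱ → → ↑│
│ └─┬─╴ │ ╶─┐ └─┐ │ ╶─────┤
│   │   │   │   │↓│↑ ← ← ↰│
│ ╷ │ ╶─┴─┐ └─┐ │ └─────┐ │
│ │ │     │   │ │↳ → → ↓│↑│
│ └─┴───╴ └─╴ │ └─────┐ ╵ │
│             │       │↳ ↑│
└─────────────┴───────┴───┘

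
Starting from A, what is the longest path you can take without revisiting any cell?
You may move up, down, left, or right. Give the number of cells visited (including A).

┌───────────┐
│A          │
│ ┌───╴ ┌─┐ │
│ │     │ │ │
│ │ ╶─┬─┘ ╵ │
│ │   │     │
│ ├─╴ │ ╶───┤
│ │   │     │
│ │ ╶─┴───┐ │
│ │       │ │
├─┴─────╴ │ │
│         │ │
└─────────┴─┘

Finding longest simple path using DFS:
Start: (0, 0)
Longest path visits 20 cells
Path: A → right → right → right → down → left → left → down → right → down → left → down → right → right → right → down → left → left → left → left

Solution:

┌───────────┐
│A → → ↓    │
│ ┌───╴ ┌─┐ │
│ │↓ ← ↲│ │ │
│ │ ╶─┬─┘ ╵ │
│ │↳ ↓│     │
│ ├─╴ │ ╶───┤
│ │↓ ↲│     │
│ │ ╶─┴───┐ │
│ │↳ → → ↓│ │
├─┴─────╴ │ │
│B ← ← ← ↲│ │
└─────────┴─┘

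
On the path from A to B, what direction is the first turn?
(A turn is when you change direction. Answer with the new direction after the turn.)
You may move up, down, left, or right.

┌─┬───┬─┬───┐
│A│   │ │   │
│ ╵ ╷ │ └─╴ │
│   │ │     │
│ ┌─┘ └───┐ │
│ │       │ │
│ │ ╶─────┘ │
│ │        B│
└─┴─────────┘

Directions: down, right, up, right, down, down, left, down, right, right, right, right
First turn direction: right

Solution:

┌─┬───┬─┬───┐
│A│↱ ↓│ │   │
│ ╵ ╷ │ └─╴ │
│↳ ↑│↓│     │
│ ┌─┘ └───┐ │
│ │↓ ↲    │ │
│ │ ╶─────┘ │
│ │↳ → → → B│
└─┴─────────┘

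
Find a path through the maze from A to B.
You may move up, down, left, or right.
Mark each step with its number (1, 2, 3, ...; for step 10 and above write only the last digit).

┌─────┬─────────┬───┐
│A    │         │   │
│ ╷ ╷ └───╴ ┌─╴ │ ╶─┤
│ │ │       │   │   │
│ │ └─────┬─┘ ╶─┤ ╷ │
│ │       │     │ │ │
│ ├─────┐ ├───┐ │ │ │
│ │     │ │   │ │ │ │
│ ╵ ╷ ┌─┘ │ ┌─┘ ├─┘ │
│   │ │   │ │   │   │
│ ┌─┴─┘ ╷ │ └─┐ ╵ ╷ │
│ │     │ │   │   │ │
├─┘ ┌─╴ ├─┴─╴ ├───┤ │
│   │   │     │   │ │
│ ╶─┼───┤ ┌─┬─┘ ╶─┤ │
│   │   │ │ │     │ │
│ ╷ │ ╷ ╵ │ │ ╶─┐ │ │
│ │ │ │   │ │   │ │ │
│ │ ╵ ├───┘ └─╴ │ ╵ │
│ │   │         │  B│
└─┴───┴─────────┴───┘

Finding the shortest path through the maze:
Path length: 24 steps
Directions: right → right → down → right → right → right → up → right → right → down → left → down → right → down → down → down → right → up → right → down → down → down → down → down

Solution:

┌─────┬─────────┬───┐
│A 1 2│    7 8 9│   │
│ ╷ ╷ └───╴ ┌─╴ │ ╶─┤
│ │ │3 4 5 6│1 0│   │
│ │ └─────┬─┘ ╶─┤ ╷ │
│ │       │  2 3│ │ │
│ ├─────┐ ├───┐ │ │ │
│ │     │ │   │4│ │ │
│ ╵ ╷ ┌─┘ │ ┌─┘ ├─┘ │
│   │ │   │ │  5│8 9│
│ ┌─┴─┘ ╷ │ └─┐ ╵ ╷ │
│ │     │ │   │6 7│0│
├─┘ ┌─╴ ├─┴─╴ ├───┤ │
│   │   │     │   │1│
│ ╶─┼───┤ ┌─┬─┘ ╶─┤ │
│   │   │ │ │     │2│
│ ╷ │ ╷ ╵ │ │ ╶─┐ │ │
│ │ │ │   │ │   │ │3│
│ │ ╵ ├───┘ └─╴ │ ╵ │
│ │   │         │  B│
└─┴───┴─────────┴───┘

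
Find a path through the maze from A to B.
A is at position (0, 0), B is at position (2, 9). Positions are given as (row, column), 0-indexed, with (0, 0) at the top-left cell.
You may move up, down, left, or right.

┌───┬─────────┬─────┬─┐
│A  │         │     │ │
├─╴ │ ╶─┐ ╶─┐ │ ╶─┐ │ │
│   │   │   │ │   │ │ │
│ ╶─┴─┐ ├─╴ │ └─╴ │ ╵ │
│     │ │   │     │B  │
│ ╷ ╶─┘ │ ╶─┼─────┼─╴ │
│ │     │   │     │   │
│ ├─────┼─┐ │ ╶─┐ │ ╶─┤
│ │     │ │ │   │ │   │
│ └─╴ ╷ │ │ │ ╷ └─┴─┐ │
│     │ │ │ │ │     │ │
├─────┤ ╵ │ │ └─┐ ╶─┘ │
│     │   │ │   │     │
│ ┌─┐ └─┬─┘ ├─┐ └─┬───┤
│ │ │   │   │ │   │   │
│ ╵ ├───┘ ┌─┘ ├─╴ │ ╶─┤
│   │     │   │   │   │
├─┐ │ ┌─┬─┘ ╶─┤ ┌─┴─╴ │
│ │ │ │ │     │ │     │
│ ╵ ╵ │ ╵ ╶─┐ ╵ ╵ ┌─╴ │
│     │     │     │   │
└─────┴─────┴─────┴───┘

Finding the shortest path from (0, 0) to (2, 9):
Path length: 27 steps
Directions: right → down → left → down → right → down → right → right → up → up → left → up → right → right → right → right → down → down → right → right → up → left → up → right → right → down → down

Solution:

┌───┬─────────┬─────┬─┐
│A ↓│↱ → → → ↓│↱ → ↓│ │
├─╴ │ ╶─┐ ╶─┐ │ ╶─┐ │ │
│↓ ↲│↑ ↰│   │↓│↑ ↰│↓│ │
│ ╶─┴─┐ ├─╴ │ └─╴ │ ╵ │
│↳ ↓  │↑│   │↳ → ↑│B  │
│ ╷ ╶─┘ │ ╶─┼─────┼─╴ │
│ │↳ → ↑│   │     │   │
│ ├─────┼─┐ │ ╶─┐ │ ╶─┤
│ │     │ │ │   │ │   │
│ └─╴ ╷ │ │ │ ╷ └─┴─┐ │
│     │ │ │ │ │     │ │
├─────┤ ╵ │ │ └─┐ ╶─┘ │
│     │   │ │   │     │
│ ┌─┐ └─┬─┘ ├─┐ └─┬───┤
│ │ │   │   │ │   │   │
│ ╵ ├───┘ ┌─┘ ├─╴ │ ╶─┤
│   │     │   │   │   │
├─┐ │ ┌─┬─┘ ╶─┤ ┌─┴─╴ │
│ │ │ │ │     │ │     │
│ ╵ ╵ │ ╵ ╶─┐ ╵ ╵ ┌─╴ │
│     │     │     │   │
└─────┴─────┴─────┴───┘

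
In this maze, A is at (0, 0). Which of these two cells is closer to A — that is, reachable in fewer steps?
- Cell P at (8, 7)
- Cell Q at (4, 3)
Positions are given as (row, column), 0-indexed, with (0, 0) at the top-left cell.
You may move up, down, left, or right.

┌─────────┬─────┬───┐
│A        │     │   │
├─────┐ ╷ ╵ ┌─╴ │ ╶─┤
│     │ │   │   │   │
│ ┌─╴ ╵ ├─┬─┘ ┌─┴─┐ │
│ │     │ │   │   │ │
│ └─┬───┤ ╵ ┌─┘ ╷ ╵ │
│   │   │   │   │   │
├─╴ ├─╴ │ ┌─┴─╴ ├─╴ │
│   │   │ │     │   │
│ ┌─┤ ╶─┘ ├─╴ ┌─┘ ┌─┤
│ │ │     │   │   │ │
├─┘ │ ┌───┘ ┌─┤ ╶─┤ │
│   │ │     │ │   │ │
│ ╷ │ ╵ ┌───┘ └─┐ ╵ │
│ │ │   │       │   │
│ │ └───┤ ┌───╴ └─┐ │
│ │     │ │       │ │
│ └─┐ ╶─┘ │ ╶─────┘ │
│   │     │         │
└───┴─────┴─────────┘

Shortest path A → P at (8, 7): 51 steps
Shortest path A → Q at (4, 3): 21 steps

Q is closer (21 steps vs 51 steps).

Path to P:

┌─────────┬─────┬───┐
│A → → → ↓│↱ → ↓│   │
├─────┐ ╷ ╵ ┌─╴ │ ╶─┤
│     │ │↳ ↑│↓ ↲│   │
│ ┌─╴ ╵ ├─┬─┘ ┌─┴─┐ │
│ │     │ │↓ ↲│↱ ↓│ │
│ └─┬───┤ ╵ ┌─┘ ╷ ╵ │
│   │   │↓ ↲│  ↑│↳ ↓│
├─╴ ├─╴ │ ┌─┴─╴ ├─╴ │
│   │   │↓│  ↱ ↑│↓ ↲│
│ ┌─┤ ╶─┘ ├─╴ ┌─┘ ┌─┤
│ │ │↓ ← ↲│↱ ↑│↓ ↲│ │
├─┘ │ ┌───┘ ┌─┤ ╶─┤ │
│   │↓│↱ → ↑│ │↳ ↓│ │
│ ╷ │ ╵ ┌───┘ └─┐ ╵ │
│ │ │↳ ↑│       │↳ ↓│
│ │ └───┤ ┌───╴ └─┐ │
│ │     │ │↱ → P  │↓│
│ └─┐ ╶─┘ │ ╶─────┘ │
│   │     │↑ ← ← ← ↲│
└───┴─────┴─────────┘

Path to Q:

┌─────────┬─────┬───┐
│A → → → ↓│↱ → ↓│   │
├─────┐ ╷ ╵ ┌─╴ │ ╶─┤
│     │ │↳ ↑│↓ ↲│   │
│ ┌─╴ ╵ ├─┬─┘ ┌─┴─┐ │
│ │     │ │↓ ↲│   │ │
│ └─┬───┤ ╵ ┌─┘ ╷ ╵ │
│   │   │↓ ↲│   │   │
├─╴ ├─╴ │ ┌─┴─╴ ├─╴ │
│   │↱ Q│↓│     │   │
│ ┌─┤ ╶─┘ ├─╴ ┌─┘ ┌─┤
│ │ │↑ ← ↲│   │   │ │
├─┘ │ ┌───┘ ┌─┤ ╶─┤ │
│   │ │     │ │   │ │
│ ╷ │ ╵ ┌───┘ └─┐ ╵ │
│ │ │   │       │   │
│ │ └───┤ ┌───╴ └─┐ │
│ │     │ │       │ │
│ └─┐ ╶─┘ │ ╶─────┘ │
│   │     │         │
└───┴─────┴─────────┘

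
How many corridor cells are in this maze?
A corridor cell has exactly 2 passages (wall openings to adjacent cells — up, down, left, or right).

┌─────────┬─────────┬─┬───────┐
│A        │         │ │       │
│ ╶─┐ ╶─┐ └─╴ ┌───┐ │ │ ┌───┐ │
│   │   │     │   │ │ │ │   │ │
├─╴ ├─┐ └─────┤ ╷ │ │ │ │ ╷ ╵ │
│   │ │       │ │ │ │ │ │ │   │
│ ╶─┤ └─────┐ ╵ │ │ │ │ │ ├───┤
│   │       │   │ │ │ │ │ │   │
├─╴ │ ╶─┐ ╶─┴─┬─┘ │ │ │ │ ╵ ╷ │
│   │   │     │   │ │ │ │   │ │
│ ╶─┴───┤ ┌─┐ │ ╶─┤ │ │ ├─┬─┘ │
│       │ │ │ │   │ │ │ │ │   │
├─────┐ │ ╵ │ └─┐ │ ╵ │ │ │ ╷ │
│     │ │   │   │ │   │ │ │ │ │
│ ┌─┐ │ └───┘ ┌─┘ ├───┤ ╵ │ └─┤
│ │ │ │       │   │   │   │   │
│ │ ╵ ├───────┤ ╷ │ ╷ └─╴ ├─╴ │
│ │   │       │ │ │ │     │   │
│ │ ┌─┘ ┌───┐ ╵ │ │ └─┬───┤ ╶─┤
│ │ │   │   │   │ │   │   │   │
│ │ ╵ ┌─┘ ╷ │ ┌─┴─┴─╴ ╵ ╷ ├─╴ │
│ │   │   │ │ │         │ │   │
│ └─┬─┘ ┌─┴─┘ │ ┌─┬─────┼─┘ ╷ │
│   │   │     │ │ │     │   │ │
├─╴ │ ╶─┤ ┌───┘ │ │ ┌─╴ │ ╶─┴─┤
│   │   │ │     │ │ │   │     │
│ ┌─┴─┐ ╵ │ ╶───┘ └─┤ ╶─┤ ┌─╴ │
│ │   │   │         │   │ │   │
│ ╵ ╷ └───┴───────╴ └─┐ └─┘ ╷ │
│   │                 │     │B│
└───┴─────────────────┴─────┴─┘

Counting cells with exactly 2 passages:
Total corridor cells: 189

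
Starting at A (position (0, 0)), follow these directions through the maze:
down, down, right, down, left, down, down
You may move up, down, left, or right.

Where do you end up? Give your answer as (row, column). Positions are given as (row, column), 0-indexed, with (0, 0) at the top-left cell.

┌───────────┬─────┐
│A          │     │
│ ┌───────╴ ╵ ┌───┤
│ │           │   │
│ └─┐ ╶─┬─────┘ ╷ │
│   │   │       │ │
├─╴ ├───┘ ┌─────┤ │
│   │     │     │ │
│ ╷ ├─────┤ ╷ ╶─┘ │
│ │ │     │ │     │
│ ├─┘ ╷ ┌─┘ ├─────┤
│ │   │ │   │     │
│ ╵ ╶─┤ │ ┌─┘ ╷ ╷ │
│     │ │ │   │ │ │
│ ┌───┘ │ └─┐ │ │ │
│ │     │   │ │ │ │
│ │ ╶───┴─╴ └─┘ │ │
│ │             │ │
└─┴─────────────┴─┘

Following directions step by step:
Start: (0, 0)
  down: (0, 0) → (1, 0)
  down: (1, 0) → (2, 0)
  right: (2, 0) → (2, 1)
  down: (2, 1) → (3, 1)
  left: (3, 1) → (3, 0)
  down: (3, 0) → (4, 0)
  down: (4, 0) → (5, 0)
Final position: (5, 0)

Path taken:

┌───────────┬─────┐
│A          │     │
│ ┌───────╴ ╵ ┌───┤
│↓│           │   │
│ └─┐ ╶─┬─────┘ ╷ │
│↳ ↓│   │       │ │
├─╴ ├───┘ ┌─────┤ │
│↓ ↲│     │     │ │
│ ╷ ├─────┤ ╷ ╶─┘ │
│↓│ │     │ │     │
│ ├─┘ ╷ ┌─┘ ├─────┤
│B│   │ │   │     │
│ ╵ ╶─┤ │ ┌─┘ ╷ ╷ │
│     │ │ │   │ │ │
│ ┌───┘ │ └─┐ │ │ │
│ │     │   │ │ │ │
│ │ ╶───┴─╴ └─┘ │ │
│ │             │ │
└─┴─────────────┴─┘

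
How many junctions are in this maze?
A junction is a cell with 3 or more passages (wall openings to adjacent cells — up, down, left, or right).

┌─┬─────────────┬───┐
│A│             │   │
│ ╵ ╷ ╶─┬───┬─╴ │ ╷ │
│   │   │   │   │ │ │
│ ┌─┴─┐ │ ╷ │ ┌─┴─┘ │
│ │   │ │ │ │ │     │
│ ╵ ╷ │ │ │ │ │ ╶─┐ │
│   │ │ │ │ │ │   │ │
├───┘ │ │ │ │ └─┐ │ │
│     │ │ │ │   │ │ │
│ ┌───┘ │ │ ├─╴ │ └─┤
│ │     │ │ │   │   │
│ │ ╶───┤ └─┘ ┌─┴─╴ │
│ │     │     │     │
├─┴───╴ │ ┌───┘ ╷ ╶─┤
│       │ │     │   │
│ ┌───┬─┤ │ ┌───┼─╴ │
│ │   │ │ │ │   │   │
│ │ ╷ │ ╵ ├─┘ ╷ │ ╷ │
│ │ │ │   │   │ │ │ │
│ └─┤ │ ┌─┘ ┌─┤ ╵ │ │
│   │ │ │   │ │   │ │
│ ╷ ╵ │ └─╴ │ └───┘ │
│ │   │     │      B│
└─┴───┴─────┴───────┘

Checking each cell for number of passages:

Junctions found (3+ passages):
  (0, 2): 3 passages
  (1, 0): 3 passages
  (2, 9): 3 passages
  (6, 4): 3 passages
  (6, 8): 3 passages
  (8, 9): 3 passages
  (9, 3): 3 passages
  (10, 0): 3 passages
  (10, 5): 3 passages
Total junctions: 9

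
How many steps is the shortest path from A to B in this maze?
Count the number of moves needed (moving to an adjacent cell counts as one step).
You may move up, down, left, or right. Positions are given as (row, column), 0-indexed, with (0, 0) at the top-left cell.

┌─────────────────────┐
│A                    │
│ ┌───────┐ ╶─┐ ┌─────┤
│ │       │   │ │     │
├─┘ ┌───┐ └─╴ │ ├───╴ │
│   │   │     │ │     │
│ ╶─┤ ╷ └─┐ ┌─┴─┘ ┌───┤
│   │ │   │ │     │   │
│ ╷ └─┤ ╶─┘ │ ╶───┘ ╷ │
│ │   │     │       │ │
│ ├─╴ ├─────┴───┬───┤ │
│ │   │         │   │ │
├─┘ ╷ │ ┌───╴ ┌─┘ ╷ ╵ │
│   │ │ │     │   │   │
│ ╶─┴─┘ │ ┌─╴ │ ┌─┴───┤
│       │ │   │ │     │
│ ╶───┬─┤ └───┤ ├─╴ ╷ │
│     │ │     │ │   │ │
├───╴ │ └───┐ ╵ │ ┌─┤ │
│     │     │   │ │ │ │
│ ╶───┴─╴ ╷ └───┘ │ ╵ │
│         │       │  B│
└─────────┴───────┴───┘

Using BFS to find shortest path:
Start: (0, 0), End: (10, 10)
Path found:
(0,0) → (0,1) → (0,2) → (0,3) → (0,4) → (0,5) → (1,5) → (1,6) → (2,6) → (2,5) → (2,4) → (1,4) → (1,3) → (1,2) → (1,1) → (2,1) → (2,0) → (3,0) → (3,1) → (4,1) → (4,2) → (5,2) → (5,1) → (6,1) → (6,0) → (7,0) → (8,0) → (8,1) → (8,2) → (9,2) → (9,1) → (9,0) → (10,0) → (10,1) → (10,2) → (10,3) → (10,4) → (9,4) → (9,5) → (10,5) → (10,6) → (10,7) → (10,8) → (9,8) → (8,8) → (8,9) → (7,9) → (7,10) → (8,10) → (9,10) → (10,10)
Number of steps: 50

Solution:

┌─────────────────────┐
│A → → → → ↓          │
│ ┌───────┐ ╶─┐ ┌─────┤
│ │↓ ← ← ↰│↳ ↓│ │     │
├─┘ ┌───┐ └─╴ │ ├───╴ │
│↓ ↲│   │↑ ← ↲│ │     │
│ ╶─┤ ╷ └─┐ ┌─┴─┘ ┌───┤
│↳ ↓│ │   │ │     │   │
│ ╷ └─┤ ╶─┘ │ ╶───┘ ╷ │
│ │↳ ↓│     │       │ │
│ ├─╴ ├─────┴───┬───┤ │
│ │↓ ↲│         │   │ │
├─┘ ╷ │ ┌───╴ ┌─┘ ╷ ╵ │
│↓ ↲│ │ │     │   │   │
│ ╶─┴─┘ │ ┌─╴ │ ┌─┴───┤
│↓      │ │   │ │  ↱ ↓│
│ ╶───┬─┤ └───┤ ├─╴ ╷ │
│↳ → ↓│ │     │ │↱ ↑│↓│
├───╴ │ └───┐ ╵ │ ┌─┤ │
│↓ ← ↲│  ↱ ↓│   │↑│ │↓│
│ ╶───┴─╴ ╷ └───┘ │ ╵ │
│↳ → → → ↑│↳ → → ↑│  B│
└─────────┴───────┴───┘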